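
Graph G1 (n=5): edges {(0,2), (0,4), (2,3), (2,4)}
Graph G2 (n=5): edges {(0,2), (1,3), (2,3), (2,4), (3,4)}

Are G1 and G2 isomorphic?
No, not isomorphic

The graphs are NOT isomorphic.

Connected components of G1: 2 component(s) with vertex sets [[1], [0, 2, 3, 4]], sizes [1, 4].
Connected components of G2: 1 component(s) with vertex sets [[0, 1, 2, 3, 4]], sizes [5].
The number of connected components (and the multiset of component sizes) is an isomorphism invariant — an isomorphism maps each component of G1 bijectively onto a component of G2. Since G1 has 2 component(s) and G2 has 1, they cannot be isomorphic.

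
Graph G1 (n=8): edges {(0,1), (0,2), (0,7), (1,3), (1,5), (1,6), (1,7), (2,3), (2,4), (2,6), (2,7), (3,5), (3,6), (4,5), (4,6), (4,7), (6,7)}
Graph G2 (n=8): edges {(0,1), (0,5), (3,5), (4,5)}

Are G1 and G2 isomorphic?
No, not isomorphic

The graphs are NOT isomorphic.

Connected components of G1: 1 component(s) with vertex sets [[0, 1, 2, 3, 4, 5, 6, 7]], sizes [8].
Connected components of G2: 4 component(s) with vertex sets [[2], [6], [7], [0, 1, 3, 4, 5]], sizes [1, 1, 1, 5].
The number of connected components (and the multiset of component sizes) is an isomorphism invariant — an isomorphism maps each component of G1 bijectively onto a component of G2. Since G1 has 1 component(s) and G2 has 4, they cannot be isomorphic.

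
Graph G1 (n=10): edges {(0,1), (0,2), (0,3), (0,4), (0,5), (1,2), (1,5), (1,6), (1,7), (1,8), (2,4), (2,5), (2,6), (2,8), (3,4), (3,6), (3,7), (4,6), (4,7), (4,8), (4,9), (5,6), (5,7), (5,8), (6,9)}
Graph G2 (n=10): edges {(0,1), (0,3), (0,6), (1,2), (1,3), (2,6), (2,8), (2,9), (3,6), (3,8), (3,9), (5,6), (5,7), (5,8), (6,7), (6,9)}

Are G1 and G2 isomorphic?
No, not isomorphic

The graphs are NOT isomorphic.

Connected components of G1: 1 component(s) with vertex sets [[0, 1, 2, 3, 4, 5, 6, 7, 8, 9]], sizes [10].
Connected components of G2: 2 component(s) with vertex sets [[4], [0, 1, 2, 3, 5, 6, 7, 8, 9]], sizes [1, 9].
The number of connected components (and the multiset of component sizes) is an isomorphism invariant — an isomorphism maps each component of G1 bijectively onto a component of G2. Since G1 has 1 component(s) and G2 has 2, they cannot be isomorphic.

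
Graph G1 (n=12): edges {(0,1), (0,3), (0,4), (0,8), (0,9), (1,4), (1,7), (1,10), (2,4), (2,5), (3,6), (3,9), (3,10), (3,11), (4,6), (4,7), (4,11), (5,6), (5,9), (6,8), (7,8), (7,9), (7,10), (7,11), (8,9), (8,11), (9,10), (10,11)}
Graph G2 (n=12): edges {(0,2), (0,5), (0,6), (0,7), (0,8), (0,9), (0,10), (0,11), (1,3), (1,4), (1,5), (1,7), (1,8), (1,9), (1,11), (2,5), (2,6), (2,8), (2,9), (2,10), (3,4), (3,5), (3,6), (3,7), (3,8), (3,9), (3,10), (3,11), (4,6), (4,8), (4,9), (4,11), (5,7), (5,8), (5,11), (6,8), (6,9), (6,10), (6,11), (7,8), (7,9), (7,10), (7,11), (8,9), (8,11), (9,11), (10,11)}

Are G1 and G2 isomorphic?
No, not isomorphic

The graphs are NOT isomorphic.

Degrees in G1: deg(0)=5, deg(1)=4, deg(2)=2, deg(3)=5, deg(4)=6, deg(5)=3, deg(6)=4, deg(7)=6, deg(8)=5, deg(9)=6, deg(10)=5, deg(11)=5.
Sorted degree sequence of G1: [6, 6, 6, 5, 5, 5, 5, 5, 4, 4, 3, 2].
Degrees in G2: deg(0)=8, deg(1)=7, deg(2)=6, deg(3)=9, deg(4)=6, deg(5)=7, deg(6)=8, deg(7)=8, deg(8)=10, deg(9)=9, deg(10)=6, deg(11)=10.
Sorted degree sequence of G2: [10, 10, 9, 9, 8, 8, 8, 7, 7, 6, 6, 6].
The (sorted) degree sequence is an isomorphism invariant, so since G1 and G2 have different degree sequences they cannot be isomorphic.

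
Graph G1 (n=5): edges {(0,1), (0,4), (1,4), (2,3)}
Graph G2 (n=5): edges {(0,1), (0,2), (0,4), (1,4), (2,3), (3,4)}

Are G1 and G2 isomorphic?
No, not isomorphic

The graphs are NOT isomorphic.

Counting edges: G1 has 4 edge(s); G2 has 6 edge(s).
Edge count is an isomorphism invariant (a bijection on vertices induces a bijection on edges), so differing edge counts rule out isomorphism.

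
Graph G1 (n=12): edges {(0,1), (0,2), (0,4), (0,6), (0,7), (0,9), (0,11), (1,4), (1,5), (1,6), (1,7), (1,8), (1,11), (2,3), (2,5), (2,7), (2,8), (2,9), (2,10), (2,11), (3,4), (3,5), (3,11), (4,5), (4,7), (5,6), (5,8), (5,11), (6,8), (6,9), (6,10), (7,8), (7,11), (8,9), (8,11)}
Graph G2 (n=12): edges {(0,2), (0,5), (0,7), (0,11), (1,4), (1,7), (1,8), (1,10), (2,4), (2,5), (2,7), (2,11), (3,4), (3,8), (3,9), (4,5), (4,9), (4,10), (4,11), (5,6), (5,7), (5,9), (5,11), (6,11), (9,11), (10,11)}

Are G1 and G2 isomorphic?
No, not isomorphic

The graphs are NOT isomorphic.

Degrees in G1: deg(0)=7, deg(1)=7, deg(2)=8, deg(3)=4, deg(4)=5, deg(5)=7, deg(6)=6, deg(7)=6, deg(8)=7, deg(9)=4, deg(10)=2, deg(11)=7.
Sorted degree sequence of G1: [8, 7, 7, 7, 7, 7, 6, 6, 5, 4, 4, 2].
Degrees in G2: deg(0)=4, deg(1)=4, deg(2)=5, deg(3)=3, deg(4)=7, deg(5)=7, deg(6)=2, deg(7)=4, deg(8)=2, deg(9)=4, deg(10)=3, deg(11)=7.
Sorted degree sequence of G2: [7, 7, 7, 5, 4, 4, 4, 4, 3, 3, 2, 2].
The (sorted) degree sequence is an isomorphism invariant, so since G1 and G2 have different degree sequences they cannot be isomorphic.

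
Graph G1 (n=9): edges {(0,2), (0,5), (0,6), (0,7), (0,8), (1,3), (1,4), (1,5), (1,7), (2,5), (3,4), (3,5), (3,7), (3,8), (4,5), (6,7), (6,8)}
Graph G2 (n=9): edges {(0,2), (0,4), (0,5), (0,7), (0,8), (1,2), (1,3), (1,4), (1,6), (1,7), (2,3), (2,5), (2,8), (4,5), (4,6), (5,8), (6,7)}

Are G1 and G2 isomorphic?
Yes, isomorphic

The graphs are isomorphic.
One valid mapping φ: V(G1) → V(G2): 0→1, 1→5, 2→3, 3→0, 4→8, 5→2, 6→6, 7→4, 8→7

Verify φ preserves adjacency — for each edge of G1, its image is an edge of G2:
  (0,2) → (φ(0),φ(2)) = (1,3) ∈ E(G2) ✓
  (0,5) → (φ(0),φ(5)) = (1,2) ∈ E(G2) ✓
  (0,6) → (φ(0),φ(6)) = (1,6) ∈ E(G2) ✓
  (0,7) → (φ(0),φ(7)) = (1,4) ∈ E(G2) ✓
  (0,8) → (φ(0),φ(8)) = (1,7) ∈ E(G2) ✓
  (1,3) → (φ(1),φ(3)) = (0,5) ∈ E(G2) ✓
  (1,4) → (φ(1),φ(4)) = (5,8) ∈ E(G2) ✓
  (1,5) → (φ(1),φ(5)) = (2,5) ∈ E(G2) ✓
  (1,7) → (φ(1),φ(7)) = (4,5) ∈ E(G2) ✓
  (2,5) → (φ(2),φ(5)) = (2,3) ∈ E(G2) ✓
  (3,4) → (φ(3),φ(4)) = (0,8) ∈ E(G2) ✓
  (3,5) → (φ(3),φ(5)) = (0,2) ∈ E(G2) ✓
  (3,7) → (φ(3),φ(7)) = (0,4) ∈ E(G2) ✓
  (3,8) → (φ(3),φ(8)) = (0,7) ∈ E(G2) ✓
  (4,5) → (φ(4),φ(5)) = (2,8) ∈ E(G2) ✓
  (6,7) → (φ(6),φ(7)) = (4,6) ∈ E(G2) ✓
  (6,8) → (φ(6),φ(8)) = (6,7) ∈ E(G2) ✓
All 17 edges of G1 map to edges of G2, and |E(G1)| = |E(G2)| = 17, so φ is a bijection on edges as well as vertices. Hence G1 ≅ G2.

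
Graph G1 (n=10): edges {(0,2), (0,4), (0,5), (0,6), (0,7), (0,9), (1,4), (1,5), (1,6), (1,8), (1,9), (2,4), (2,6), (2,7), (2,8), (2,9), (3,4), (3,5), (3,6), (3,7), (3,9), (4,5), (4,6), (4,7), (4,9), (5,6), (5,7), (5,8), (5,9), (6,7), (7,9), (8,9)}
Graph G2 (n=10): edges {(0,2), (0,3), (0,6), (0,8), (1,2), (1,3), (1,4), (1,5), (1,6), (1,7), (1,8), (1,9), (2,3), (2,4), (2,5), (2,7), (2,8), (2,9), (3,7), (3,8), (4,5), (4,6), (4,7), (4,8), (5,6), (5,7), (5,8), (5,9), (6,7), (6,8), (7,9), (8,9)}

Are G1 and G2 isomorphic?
Yes, isomorphic

The graphs are isomorphic.
One valid mapping φ: V(G1) → V(G2): 0→4, 1→3, 2→6, 3→9, 4→1, 5→2, 6→7, 7→5, 8→0, 9→8

Verify φ preserves adjacency — for each edge of G1, its image is an edge of G2:
  (0,2) → (φ(0),φ(2)) = (4,6) ∈ E(G2) ✓
  (0,4) → (φ(0),φ(4)) = (1,4) ∈ E(G2) ✓
  (0,5) → (φ(0),φ(5)) = (2,4) ∈ E(G2) ✓
  (0,6) → (φ(0),φ(6)) = (4,7) ∈ E(G2) ✓
  (0,7) → (φ(0),φ(7)) = (4,5) ∈ E(G2) ✓
  (0,9) → (φ(0),φ(9)) = (4,8) ∈ E(G2) ✓
  (1,4) → (φ(1),φ(4)) = (1,3) ∈ E(G2) ✓
  (1,5) → (φ(1),φ(5)) = (2,3) ∈ E(G2) ✓
  (1,6) → (φ(1),φ(6)) = (3,7) ∈ E(G2) ✓
  (1,8) → (φ(1),φ(8)) = (0,3) ∈ E(G2) ✓
  (1,9) → (φ(1),φ(9)) = (3,8) ∈ E(G2) ✓
  (2,4) → (φ(2),φ(4)) = (1,6) ∈ E(G2) ✓
  (2,6) → (φ(2),φ(6)) = (6,7) ∈ E(G2) ✓
  (2,7) → (φ(2),φ(7)) = (5,6) ∈ E(G2) ✓
  (2,8) → (φ(2),φ(8)) = (0,6) ∈ E(G2) ✓
  (2,9) → (φ(2),φ(9)) = (6,8) ∈ E(G2) ✓
  (3,4) → (φ(3),φ(4)) = (1,9) ∈ E(G2) ✓
  (3,5) → (φ(3),φ(5)) = (2,9) ∈ E(G2) ✓
  (3,6) → (φ(3),φ(6)) = (7,9) ∈ E(G2) ✓
  (3,7) → (φ(3),φ(7)) = (5,9) ∈ E(G2) ✓
  (3,9) → (φ(3),φ(9)) = (8,9) ∈ E(G2) ✓
  (4,5) → (φ(4),φ(5)) = (1,2) ∈ E(G2) ✓
  (4,6) → (φ(4),φ(6)) = (1,7) ∈ E(G2) ✓
  (4,7) → (φ(4),φ(7)) = (1,5) ∈ E(G2) ✓
  (4,9) → (φ(4),φ(9)) = (1,8) ∈ E(G2) ✓
  (5,6) → (φ(5),φ(6)) = (2,7) ∈ E(G2) ✓
  (5,7) → (φ(5),φ(7)) = (2,5) ∈ E(G2) ✓
  (5,8) → (φ(5),φ(8)) = (0,2) ∈ E(G2) ✓
  (5,9) → (φ(5),φ(9)) = (2,8) ∈ E(G2) ✓
  (6,7) → (φ(6),φ(7)) = (5,7) ∈ E(G2) ✓
  (7,9) → (φ(7),φ(9)) = (5,8) ∈ E(G2) ✓
  (8,9) → (φ(8),φ(9)) = (0,8) ∈ E(G2) ✓
All 32 edges of G1 map to edges of G2, and |E(G1)| = |E(G2)| = 32, so φ is a bijection on edges as well as vertices. Hence G1 ≅ G2.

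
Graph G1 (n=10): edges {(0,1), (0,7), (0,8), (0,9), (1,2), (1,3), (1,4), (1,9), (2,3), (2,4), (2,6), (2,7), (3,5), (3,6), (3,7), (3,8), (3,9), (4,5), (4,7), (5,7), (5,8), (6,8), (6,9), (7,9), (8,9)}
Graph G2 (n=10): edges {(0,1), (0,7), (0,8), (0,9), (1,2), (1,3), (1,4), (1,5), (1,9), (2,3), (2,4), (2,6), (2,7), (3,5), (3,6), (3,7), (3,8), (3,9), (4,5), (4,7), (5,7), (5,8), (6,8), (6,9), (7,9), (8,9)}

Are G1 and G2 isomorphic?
No, not isomorphic

The graphs are NOT isomorphic.

Counting edges: G1 has 25 edge(s); G2 has 26 edge(s).
Edge count is an isomorphism invariant (a bijection on vertices induces a bijection on edges), so differing edge counts rule out isomorphism.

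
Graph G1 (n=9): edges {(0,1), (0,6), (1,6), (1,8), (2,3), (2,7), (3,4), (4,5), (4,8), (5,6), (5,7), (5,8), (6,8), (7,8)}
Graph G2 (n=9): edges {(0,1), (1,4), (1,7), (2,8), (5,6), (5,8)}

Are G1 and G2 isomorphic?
No, not isomorphic

The graphs are NOT isomorphic.

Connected components of G1: 1 component(s) with vertex sets [[0, 1, 2, 3, 4, 5, 6, 7, 8]], sizes [9].
Connected components of G2: 3 component(s) with vertex sets [[3], [0, 1, 4, 7], [2, 5, 6, 8]], sizes [1, 4, 4].
The number of connected components (and the multiset of component sizes) is an isomorphism invariant — an isomorphism maps each component of G1 bijectively onto a component of G2. Since G1 has 1 component(s) and G2 has 3, they cannot be isomorphic.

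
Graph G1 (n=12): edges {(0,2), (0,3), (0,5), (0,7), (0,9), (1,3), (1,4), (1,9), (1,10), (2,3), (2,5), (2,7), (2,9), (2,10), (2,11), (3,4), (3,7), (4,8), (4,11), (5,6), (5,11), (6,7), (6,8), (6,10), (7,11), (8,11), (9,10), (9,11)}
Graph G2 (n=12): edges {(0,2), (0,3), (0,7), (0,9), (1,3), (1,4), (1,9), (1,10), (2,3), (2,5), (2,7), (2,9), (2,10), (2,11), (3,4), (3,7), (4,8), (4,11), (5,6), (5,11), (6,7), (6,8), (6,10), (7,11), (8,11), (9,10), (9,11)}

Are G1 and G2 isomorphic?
No, not isomorphic

The graphs are NOT isomorphic.

Counting edges: G1 has 28 edge(s); G2 has 27 edge(s).
Edge count is an isomorphism invariant (a bijection on vertices induces a bijection on edges), so differing edge counts rule out isomorphism.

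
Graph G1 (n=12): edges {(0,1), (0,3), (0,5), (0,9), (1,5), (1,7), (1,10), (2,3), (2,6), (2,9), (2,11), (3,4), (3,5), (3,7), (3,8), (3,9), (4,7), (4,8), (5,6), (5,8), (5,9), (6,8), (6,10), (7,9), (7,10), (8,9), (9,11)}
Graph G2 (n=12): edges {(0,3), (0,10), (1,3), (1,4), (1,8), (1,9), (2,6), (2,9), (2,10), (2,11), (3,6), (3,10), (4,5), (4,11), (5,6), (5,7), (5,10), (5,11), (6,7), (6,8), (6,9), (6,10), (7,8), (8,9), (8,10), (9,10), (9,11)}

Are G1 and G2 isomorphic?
Yes, isomorphic

The graphs are isomorphic.
One valid mapping φ: V(G1) → V(G2): 0→2, 1→11, 2→3, 3→6, 4→7, 5→9, 6→1, 7→5, 8→8, 9→10, 10→4, 11→0

Verify φ preserves adjacency — for each edge of G1, its image is an edge of G2:
  (0,1) → (φ(0),φ(1)) = (2,11) ∈ E(G2) ✓
  (0,3) → (φ(0),φ(3)) = (2,6) ∈ E(G2) ✓
  (0,5) → (φ(0),φ(5)) = (2,9) ∈ E(G2) ✓
  (0,9) → (φ(0),φ(9)) = (2,10) ∈ E(G2) ✓
  (1,5) → (φ(1),φ(5)) = (9,11) ∈ E(G2) ✓
  (1,7) → (φ(1),φ(7)) = (5,11) ∈ E(G2) ✓
  (1,10) → (φ(1),φ(10)) = (4,11) ∈ E(G2) ✓
  (2,3) → (φ(2),φ(3)) = (3,6) ∈ E(G2) ✓
  (2,6) → (φ(2),φ(6)) = (1,3) ∈ E(G2) ✓
  (2,9) → (φ(2),φ(9)) = (3,10) ∈ E(G2) ✓
  (2,11) → (φ(2),φ(11)) = (0,3) ∈ E(G2) ✓
  (3,4) → (φ(3),φ(4)) = (6,7) ∈ E(G2) ✓
  (3,5) → (φ(3),φ(5)) = (6,9) ∈ E(G2) ✓
  (3,7) → (φ(3),φ(7)) = (5,6) ∈ E(G2) ✓
  (3,8) → (φ(3),φ(8)) = (6,8) ∈ E(G2) ✓
  (3,9) → (φ(3),φ(9)) = (6,10) ∈ E(G2) ✓
  (4,7) → (φ(4),φ(7)) = (5,7) ∈ E(G2) ✓
  (4,8) → (φ(4),φ(8)) = (7,8) ∈ E(G2) ✓
  (5,6) → (φ(5),φ(6)) = (1,9) ∈ E(G2) ✓
  (5,8) → (φ(5),φ(8)) = (8,9) ∈ E(G2) ✓
  (5,9) → (φ(5),φ(9)) = (9,10) ∈ E(G2) ✓
  (6,8) → (φ(6),φ(8)) = (1,8) ∈ E(G2) ✓
  (6,10) → (φ(6),φ(10)) = (1,4) ∈ E(G2) ✓
  (7,9) → (φ(7),φ(9)) = (5,10) ∈ E(G2) ✓
  (7,10) → (φ(7),φ(10)) = (4,5) ∈ E(G2) ✓
  (8,9) → (φ(8),φ(9)) = (8,10) ∈ E(G2) ✓
  (9,11) → (φ(9),φ(11)) = (0,10) ∈ E(G2) ✓
All 27 edges of G1 map to edges of G2, and |E(G1)| = |E(G2)| = 27, so φ is a bijection on edges as well as vertices. Hence G1 ≅ G2.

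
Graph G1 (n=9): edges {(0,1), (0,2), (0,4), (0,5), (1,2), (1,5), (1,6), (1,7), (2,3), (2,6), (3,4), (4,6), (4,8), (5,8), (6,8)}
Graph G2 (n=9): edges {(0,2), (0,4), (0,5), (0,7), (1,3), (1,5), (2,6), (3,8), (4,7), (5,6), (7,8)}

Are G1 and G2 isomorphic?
No, not isomorphic

The graphs are NOT isomorphic.

Counting triangles (3-cliques): G1 has 4, G2 has 1.
Triangle count is an isomorphism invariant, so differing triangle counts rule out isomorphism.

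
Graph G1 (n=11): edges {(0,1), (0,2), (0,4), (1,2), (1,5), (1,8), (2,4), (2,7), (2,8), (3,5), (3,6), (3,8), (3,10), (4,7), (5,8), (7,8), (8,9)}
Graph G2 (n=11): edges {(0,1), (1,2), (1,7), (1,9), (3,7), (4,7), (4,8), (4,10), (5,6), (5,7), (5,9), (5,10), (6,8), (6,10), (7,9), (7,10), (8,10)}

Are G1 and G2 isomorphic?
Yes, isomorphic

The graphs are isomorphic.
One valid mapping φ: V(G1) → V(G2): 0→6, 1→5, 2→10, 3→1, 4→8, 5→9, 6→0, 7→4, 8→7, 9→3, 10→2

Verify φ preserves adjacency — for each edge of G1, its image is an edge of G2:
  (0,1) → (φ(0),φ(1)) = (5,6) ∈ E(G2) ✓
  (0,2) → (φ(0),φ(2)) = (6,10) ∈ E(G2) ✓
  (0,4) → (φ(0),φ(4)) = (6,8) ∈ E(G2) ✓
  (1,2) → (φ(1),φ(2)) = (5,10) ∈ E(G2) ✓
  (1,5) → (φ(1),φ(5)) = (5,9) ∈ E(G2) ✓
  (1,8) → (φ(1),φ(8)) = (5,7) ∈ E(G2) ✓
  (2,4) → (φ(2),φ(4)) = (8,10) ∈ E(G2) ✓
  (2,7) → (φ(2),φ(7)) = (4,10) ∈ E(G2) ✓
  (2,8) → (φ(2),φ(8)) = (7,10) ∈ E(G2) ✓
  (3,5) → (φ(3),φ(5)) = (1,9) ∈ E(G2) ✓
  (3,6) → (φ(3),φ(6)) = (0,1) ∈ E(G2) ✓
  (3,8) → (φ(3),φ(8)) = (1,7) ∈ E(G2) ✓
  (3,10) → (φ(3),φ(10)) = (1,2) ∈ E(G2) ✓
  (4,7) → (φ(4),φ(7)) = (4,8) ∈ E(G2) ✓
  (5,8) → (φ(5),φ(8)) = (7,9) ∈ E(G2) ✓
  (7,8) → (φ(7),φ(8)) = (4,7) ∈ E(G2) ✓
  (8,9) → (φ(8),φ(9)) = (3,7) ∈ E(G2) ✓
All 17 edges of G1 map to edges of G2, and |E(G1)| = |E(G2)| = 17, so φ is a bijection on edges as well as vertices. Hence G1 ≅ G2.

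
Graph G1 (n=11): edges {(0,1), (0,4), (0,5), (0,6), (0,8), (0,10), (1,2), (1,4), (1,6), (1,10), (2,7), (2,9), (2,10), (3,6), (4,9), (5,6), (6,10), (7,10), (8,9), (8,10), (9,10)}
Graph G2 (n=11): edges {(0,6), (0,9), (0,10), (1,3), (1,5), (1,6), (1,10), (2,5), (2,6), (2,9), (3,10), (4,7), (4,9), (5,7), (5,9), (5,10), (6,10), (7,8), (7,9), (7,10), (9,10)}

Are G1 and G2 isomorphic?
Yes, isomorphic

The graphs are isomorphic.
One valid mapping φ: V(G1) → V(G2): 0→9, 1→5, 2→1, 3→8, 4→2, 5→4, 6→7, 7→3, 8→0, 9→6, 10→10

Verify φ preserves adjacency — for each edge of G1, its image is an edge of G2:
  (0,1) → (φ(0),φ(1)) = (5,9) ∈ E(G2) ✓
  (0,4) → (φ(0),φ(4)) = (2,9) ∈ E(G2) ✓
  (0,5) → (φ(0),φ(5)) = (4,9) ∈ E(G2) ✓
  (0,6) → (φ(0),φ(6)) = (7,9) ∈ E(G2) ✓
  (0,8) → (φ(0),φ(8)) = (0,9) ∈ E(G2) ✓
  (0,10) → (φ(0),φ(10)) = (9,10) ∈ E(G2) ✓
  (1,2) → (φ(1),φ(2)) = (1,5) ∈ E(G2) ✓
  (1,4) → (φ(1),φ(4)) = (2,5) ∈ E(G2) ✓
  (1,6) → (φ(1),φ(6)) = (5,7) ∈ E(G2) ✓
  (1,10) → (φ(1),φ(10)) = (5,10) ∈ E(G2) ✓
  (2,7) → (φ(2),φ(7)) = (1,3) ∈ E(G2) ✓
  (2,9) → (φ(2),φ(9)) = (1,6) ∈ E(G2) ✓
  (2,10) → (φ(2),φ(10)) = (1,10) ∈ E(G2) ✓
  (3,6) → (φ(3),φ(6)) = (7,8) ∈ E(G2) ✓
  (4,9) → (φ(4),φ(9)) = (2,6) ∈ E(G2) ✓
  (5,6) → (φ(5),φ(6)) = (4,7) ∈ E(G2) ✓
  (6,10) → (φ(6),φ(10)) = (7,10) ∈ E(G2) ✓
  (7,10) → (φ(7),φ(10)) = (3,10) ∈ E(G2) ✓
  (8,9) → (φ(8),φ(9)) = (0,6) ∈ E(G2) ✓
  (8,10) → (φ(8),φ(10)) = (0,10) ∈ E(G2) ✓
  (9,10) → (φ(9),φ(10)) = (6,10) ∈ E(G2) ✓
All 21 edges of G1 map to edges of G2, and |E(G1)| = |E(G2)| = 21, so φ is a bijection on edges as well as vertices. Hence G1 ≅ G2.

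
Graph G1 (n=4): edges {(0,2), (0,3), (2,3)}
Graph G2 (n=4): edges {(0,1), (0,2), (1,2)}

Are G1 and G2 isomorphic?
Yes, isomorphic

The graphs are isomorphic.
One valid mapping φ: V(G1) → V(G2): 0→0, 1→3, 2→2, 3→1

Verify φ preserves adjacency — for each edge of G1, its image is an edge of G2:
  (0,2) → (φ(0),φ(2)) = (0,2) ∈ E(G2) ✓
  (0,3) → (φ(0),φ(3)) = (0,1) ∈ E(G2) ✓
  (2,3) → (φ(2),φ(3)) = (1,2) ∈ E(G2) ✓
All 3 edges of G1 map to edges of G2, and |E(G1)| = |E(G2)| = 3, so φ is a bijection on edges as well as vertices. Hence G1 ≅ G2.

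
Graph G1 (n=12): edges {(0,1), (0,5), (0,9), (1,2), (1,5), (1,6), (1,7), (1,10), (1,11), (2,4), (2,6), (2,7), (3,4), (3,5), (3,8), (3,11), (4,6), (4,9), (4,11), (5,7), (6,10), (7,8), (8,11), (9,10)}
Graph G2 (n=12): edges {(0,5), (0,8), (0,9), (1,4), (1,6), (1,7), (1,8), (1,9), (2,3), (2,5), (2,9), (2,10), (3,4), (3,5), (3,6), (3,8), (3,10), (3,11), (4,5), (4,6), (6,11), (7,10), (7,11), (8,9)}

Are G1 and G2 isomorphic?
Yes, isomorphic

The graphs are isomorphic.
One valid mapping φ: V(G1) → V(G2): 0→10, 1→3, 2→4, 3→9, 4→1, 5→2, 6→6, 7→5, 8→0, 9→7, 10→11, 11→8

Verify φ preserves adjacency — for each edge of G1, its image is an edge of G2:
  (0,1) → (φ(0),φ(1)) = (3,10) ∈ E(G2) ✓
  (0,5) → (φ(0),φ(5)) = (2,10) ∈ E(G2) ✓
  (0,9) → (φ(0),φ(9)) = (7,10) ∈ E(G2) ✓
  (1,2) → (φ(1),φ(2)) = (3,4) ∈ E(G2) ✓
  (1,5) → (φ(1),φ(5)) = (2,3) ∈ E(G2) ✓
  (1,6) → (φ(1),φ(6)) = (3,6) ∈ E(G2) ✓
  (1,7) → (φ(1),φ(7)) = (3,5) ∈ E(G2) ✓
  (1,10) → (φ(1),φ(10)) = (3,11) ∈ E(G2) ✓
  (1,11) → (φ(1),φ(11)) = (3,8) ∈ E(G2) ✓
  (2,4) → (φ(2),φ(4)) = (1,4) ∈ E(G2) ✓
  (2,6) → (φ(2),φ(6)) = (4,6) ∈ E(G2) ✓
  (2,7) → (φ(2),φ(7)) = (4,5) ∈ E(G2) ✓
  (3,4) → (φ(3),φ(4)) = (1,9) ∈ E(G2) ✓
  (3,5) → (φ(3),φ(5)) = (2,9) ∈ E(G2) ✓
  (3,8) → (φ(3),φ(8)) = (0,9) ∈ E(G2) ✓
  (3,11) → (φ(3),φ(11)) = (8,9) ∈ E(G2) ✓
  (4,6) → (φ(4),φ(6)) = (1,6) ∈ E(G2) ✓
  (4,9) → (φ(4),φ(9)) = (1,7) ∈ E(G2) ✓
  (4,11) → (φ(4),φ(11)) = (1,8) ∈ E(G2) ✓
  (5,7) → (φ(5),φ(7)) = (2,5) ∈ E(G2) ✓
  (6,10) → (φ(6),φ(10)) = (6,11) ∈ E(G2) ✓
  (7,8) → (φ(7),φ(8)) = (0,5) ∈ E(G2) ✓
  (8,11) → (φ(8),φ(11)) = (0,8) ∈ E(G2) ✓
  (9,10) → (φ(9),φ(10)) = (7,11) ∈ E(G2) ✓
All 24 edges of G1 map to edges of G2, and |E(G1)| = |E(G2)| = 24, so φ is a bijection on edges as well as vertices. Hence G1 ≅ G2.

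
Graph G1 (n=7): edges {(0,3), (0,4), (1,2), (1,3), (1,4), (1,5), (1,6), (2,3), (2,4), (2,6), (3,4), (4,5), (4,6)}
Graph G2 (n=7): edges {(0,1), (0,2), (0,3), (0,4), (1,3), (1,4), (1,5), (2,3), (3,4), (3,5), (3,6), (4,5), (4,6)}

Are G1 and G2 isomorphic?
Yes, isomorphic

The graphs are isomorphic.
One valid mapping φ: V(G1) → V(G2): 0→2, 1→4, 2→1, 3→0, 4→3, 5→6, 6→5

Verify φ preserves adjacency — for each edge of G1, its image is an edge of G2:
  (0,3) → (φ(0),φ(3)) = (0,2) ∈ E(G2) ✓
  (0,4) → (φ(0),φ(4)) = (2,3) ∈ E(G2) ✓
  (1,2) → (φ(1),φ(2)) = (1,4) ∈ E(G2) ✓
  (1,3) → (φ(1),φ(3)) = (0,4) ∈ E(G2) ✓
  (1,4) → (φ(1),φ(4)) = (3,4) ∈ E(G2) ✓
  (1,5) → (φ(1),φ(5)) = (4,6) ∈ E(G2) ✓
  (1,6) → (φ(1),φ(6)) = (4,5) ∈ E(G2) ✓
  (2,3) → (φ(2),φ(3)) = (0,1) ∈ E(G2) ✓
  (2,4) → (φ(2),φ(4)) = (1,3) ∈ E(G2) ✓
  (2,6) → (φ(2),φ(6)) = (1,5) ∈ E(G2) ✓
  (3,4) → (φ(3),φ(4)) = (0,3) ∈ E(G2) ✓
  (4,5) → (φ(4),φ(5)) = (3,6) ∈ E(G2) ✓
  (4,6) → (φ(4),φ(6)) = (3,5) ∈ E(G2) ✓
All 13 edges of G1 map to edges of G2, and |E(G1)| = |E(G2)| = 13, so φ is a bijection on edges as well as vertices. Hence G1 ≅ G2.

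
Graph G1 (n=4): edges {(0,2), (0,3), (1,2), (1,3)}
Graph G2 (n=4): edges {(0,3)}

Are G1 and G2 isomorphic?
No, not isomorphic

The graphs are NOT isomorphic.

Connected components of G1: 1 component(s) with vertex sets [[0, 1, 2, 3]], sizes [4].
Connected components of G2: 3 component(s) with vertex sets [[1], [2], [0, 3]], sizes [1, 1, 2].
The number of connected components (and the multiset of component sizes) is an isomorphism invariant — an isomorphism maps each component of G1 bijectively onto a component of G2. Since G1 has 1 component(s) and G2 has 3, they cannot be isomorphic.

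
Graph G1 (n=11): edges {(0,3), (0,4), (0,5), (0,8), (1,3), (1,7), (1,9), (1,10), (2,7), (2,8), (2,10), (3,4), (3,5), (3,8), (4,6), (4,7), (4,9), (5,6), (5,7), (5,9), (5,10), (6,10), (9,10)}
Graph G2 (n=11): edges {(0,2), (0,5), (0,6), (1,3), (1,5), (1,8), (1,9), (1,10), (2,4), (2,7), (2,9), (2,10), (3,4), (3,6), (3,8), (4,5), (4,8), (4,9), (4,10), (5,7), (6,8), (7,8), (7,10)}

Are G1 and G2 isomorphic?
Yes, isomorphic

The graphs are isomorphic.
One valid mapping φ: V(G1) → V(G2): 0→3, 1→7, 2→0, 3→8, 4→1, 5→4, 6→9, 7→5, 8→6, 9→10, 10→2

Verify φ preserves adjacency — for each edge of G1, its image is an edge of G2:
  (0,3) → (φ(0),φ(3)) = (3,8) ∈ E(G2) ✓
  (0,4) → (φ(0),φ(4)) = (1,3) ∈ E(G2) ✓
  (0,5) → (φ(0),φ(5)) = (3,4) ∈ E(G2) ✓
  (0,8) → (φ(0),φ(8)) = (3,6) ∈ E(G2) ✓
  (1,3) → (φ(1),φ(3)) = (7,8) ∈ E(G2) ✓
  (1,7) → (φ(1),φ(7)) = (5,7) ∈ E(G2) ✓
  (1,9) → (φ(1),φ(9)) = (7,10) ∈ E(G2) ✓
  (1,10) → (φ(1),φ(10)) = (2,7) ∈ E(G2) ✓
  (2,7) → (φ(2),φ(7)) = (0,5) ∈ E(G2) ✓
  (2,8) → (φ(2),φ(8)) = (0,6) ∈ E(G2) ✓
  (2,10) → (φ(2),φ(10)) = (0,2) ∈ E(G2) ✓
  (3,4) → (φ(3),φ(4)) = (1,8) ∈ E(G2) ✓
  (3,5) → (φ(3),φ(5)) = (4,8) ∈ E(G2) ✓
  (3,8) → (φ(3),φ(8)) = (6,8) ∈ E(G2) ✓
  (4,6) → (φ(4),φ(6)) = (1,9) ∈ E(G2) ✓
  (4,7) → (φ(4),φ(7)) = (1,5) ∈ E(G2) ✓
  (4,9) → (φ(4),φ(9)) = (1,10) ∈ E(G2) ✓
  (5,6) → (φ(5),φ(6)) = (4,9) ∈ E(G2) ✓
  (5,7) → (φ(5),φ(7)) = (4,5) ∈ E(G2) ✓
  (5,9) → (φ(5),φ(9)) = (4,10) ∈ E(G2) ✓
  (5,10) → (φ(5),φ(10)) = (2,4) ∈ E(G2) ✓
  (6,10) → (φ(6),φ(10)) = (2,9) ∈ E(G2) ✓
  (9,10) → (φ(9),φ(10)) = (2,10) ∈ E(G2) ✓
All 23 edges of G1 map to edges of G2, and |E(G1)| = |E(G2)| = 23, so φ is a bijection on edges as well as vertices. Hence G1 ≅ G2.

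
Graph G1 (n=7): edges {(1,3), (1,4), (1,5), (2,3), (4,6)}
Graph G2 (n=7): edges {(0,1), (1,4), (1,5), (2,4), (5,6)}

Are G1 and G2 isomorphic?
Yes, isomorphic

The graphs are isomorphic.
One valid mapping φ: V(G1) → V(G2): 0→3, 1→1, 2→2, 3→4, 4→5, 5→0, 6→6

Verify φ preserves adjacency — for each edge of G1, its image is an edge of G2:
  (1,3) → (φ(1),φ(3)) = (1,4) ∈ E(G2) ✓
  (1,4) → (φ(1),φ(4)) = (1,5) ∈ E(G2) ✓
  (1,5) → (φ(1),φ(5)) = (0,1) ∈ E(G2) ✓
  (2,3) → (φ(2),φ(3)) = (2,4) ∈ E(G2) ✓
  (4,6) → (φ(4),φ(6)) = (5,6) ∈ E(G2) ✓
All 5 edges of G1 map to edges of G2, and |E(G1)| = |E(G2)| = 5, so φ is a bijection on edges as well as vertices. Hence G1 ≅ G2.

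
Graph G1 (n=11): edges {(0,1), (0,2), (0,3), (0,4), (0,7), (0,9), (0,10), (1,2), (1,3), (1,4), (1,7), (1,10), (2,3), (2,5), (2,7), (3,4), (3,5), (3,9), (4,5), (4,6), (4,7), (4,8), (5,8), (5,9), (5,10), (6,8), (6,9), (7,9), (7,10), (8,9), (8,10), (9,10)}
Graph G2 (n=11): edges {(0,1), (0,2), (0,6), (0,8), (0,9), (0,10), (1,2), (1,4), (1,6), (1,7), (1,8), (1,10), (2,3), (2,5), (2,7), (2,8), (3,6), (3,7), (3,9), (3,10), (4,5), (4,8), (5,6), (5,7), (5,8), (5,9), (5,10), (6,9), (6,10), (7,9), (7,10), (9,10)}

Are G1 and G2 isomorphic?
Yes, isomorphic

The graphs are isomorphic.
One valid mapping φ: V(G1) → V(G2): 0→10, 1→9, 2→3, 3→7, 4→5, 5→2, 6→4, 7→6, 8→8, 9→1, 10→0

Verify φ preserves adjacency — for each edge of G1, its image is an edge of G2:
  (0,1) → (φ(0),φ(1)) = (9,10) ∈ E(G2) ✓
  (0,2) → (φ(0),φ(2)) = (3,10) ∈ E(G2) ✓
  (0,3) → (φ(0),φ(3)) = (7,10) ∈ E(G2) ✓
  (0,4) → (φ(0),φ(4)) = (5,10) ∈ E(G2) ✓
  (0,7) → (φ(0),φ(7)) = (6,10) ∈ E(G2) ✓
  (0,9) → (φ(0),φ(9)) = (1,10) ∈ E(G2) ✓
  (0,10) → (φ(0),φ(10)) = (0,10) ∈ E(G2) ✓
  (1,2) → (φ(1),φ(2)) = (3,9) ∈ E(G2) ✓
  (1,3) → (φ(1),φ(3)) = (7,9) ∈ E(G2) ✓
  (1,4) → (φ(1),φ(4)) = (5,9) ∈ E(G2) ✓
  (1,7) → (φ(1),φ(7)) = (6,9) ∈ E(G2) ✓
  (1,10) → (φ(1),φ(10)) = (0,9) ∈ E(G2) ✓
  (2,3) → (φ(2),φ(3)) = (3,7) ∈ E(G2) ✓
  (2,5) → (φ(2),φ(5)) = (2,3) ∈ E(G2) ✓
  (2,7) → (φ(2),φ(7)) = (3,6) ∈ E(G2) ✓
  (3,4) → (φ(3),φ(4)) = (5,7) ∈ E(G2) ✓
  (3,5) → (φ(3),φ(5)) = (2,7) ∈ E(G2) ✓
  (3,9) → (φ(3),φ(9)) = (1,7) ∈ E(G2) ✓
  (4,5) → (φ(4),φ(5)) = (2,5) ∈ E(G2) ✓
  (4,6) → (φ(4),φ(6)) = (4,5) ∈ E(G2) ✓
  (4,7) → (φ(4),φ(7)) = (5,6) ∈ E(G2) ✓
  (4,8) → (φ(4),φ(8)) = (5,8) ∈ E(G2) ✓
  (5,8) → (φ(5),φ(8)) = (2,8) ∈ E(G2) ✓
  (5,9) → (φ(5),φ(9)) = (1,2) ∈ E(G2) ✓
  (5,10) → (φ(5),φ(10)) = (0,2) ∈ E(G2) ✓
  (6,8) → (φ(6),φ(8)) = (4,8) ∈ E(G2) ✓
  (6,9) → (φ(6),φ(9)) = (1,4) ∈ E(G2) ✓
  (7,9) → (φ(7),φ(9)) = (1,6) ∈ E(G2) ✓
  (7,10) → (φ(7),φ(10)) = (0,6) ∈ E(G2) ✓
  (8,9) → (φ(8),φ(9)) = (1,8) ∈ E(G2) ✓
  (8,10) → (φ(8),φ(10)) = (0,8) ∈ E(G2) ✓
  (9,10) → (φ(9),φ(10)) = (0,1) ∈ E(G2) ✓
All 32 edges of G1 map to edges of G2, and |E(G1)| = |E(G2)| = 32, so φ is a bijection on edges as well as vertices. Hence G1 ≅ G2.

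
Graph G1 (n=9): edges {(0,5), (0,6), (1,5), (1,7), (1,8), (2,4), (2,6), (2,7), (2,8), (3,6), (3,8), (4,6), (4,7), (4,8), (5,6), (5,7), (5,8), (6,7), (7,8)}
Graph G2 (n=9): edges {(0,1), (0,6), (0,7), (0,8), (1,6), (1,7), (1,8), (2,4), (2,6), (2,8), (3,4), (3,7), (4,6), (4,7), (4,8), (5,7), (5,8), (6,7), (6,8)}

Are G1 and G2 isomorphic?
Yes, isomorphic

The graphs are isomorphic.
One valid mapping φ: V(G1) → V(G2): 0→3, 1→2, 2→1, 3→5, 4→0, 5→4, 6→7, 7→6, 8→8

Verify φ preserves adjacency — for each edge of G1, its image is an edge of G2:
  (0,5) → (φ(0),φ(5)) = (3,4) ∈ E(G2) ✓
  (0,6) → (φ(0),φ(6)) = (3,7) ∈ E(G2) ✓
  (1,5) → (φ(1),φ(5)) = (2,4) ∈ E(G2) ✓
  (1,7) → (φ(1),φ(7)) = (2,6) ∈ E(G2) ✓
  (1,8) → (φ(1),φ(8)) = (2,8) ∈ E(G2) ✓
  (2,4) → (φ(2),φ(4)) = (0,1) ∈ E(G2) ✓
  (2,6) → (φ(2),φ(6)) = (1,7) ∈ E(G2) ✓
  (2,7) → (φ(2),φ(7)) = (1,6) ∈ E(G2) ✓
  (2,8) → (φ(2),φ(8)) = (1,8) ∈ E(G2) ✓
  (3,6) → (φ(3),φ(6)) = (5,7) ∈ E(G2) ✓
  (3,8) → (φ(3),φ(8)) = (5,8) ∈ E(G2) ✓
  (4,6) → (φ(4),φ(6)) = (0,7) ∈ E(G2) ✓
  (4,7) → (φ(4),φ(7)) = (0,6) ∈ E(G2) ✓
  (4,8) → (φ(4),φ(8)) = (0,8) ∈ E(G2) ✓
  (5,6) → (φ(5),φ(6)) = (4,7) ∈ E(G2) ✓
  (5,7) → (φ(5),φ(7)) = (4,6) ∈ E(G2) ✓
  (5,8) → (φ(5),φ(8)) = (4,8) ∈ E(G2) ✓
  (6,7) → (φ(6),φ(7)) = (6,7) ∈ E(G2) ✓
  (7,8) → (φ(7),φ(8)) = (6,8) ∈ E(G2) ✓
All 19 edges of G1 map to edges of G2, and |E(G1)| = |E(G2)| = 19, so φ is a bijection on edges as well as vertices. Hence G1 ≅ G2.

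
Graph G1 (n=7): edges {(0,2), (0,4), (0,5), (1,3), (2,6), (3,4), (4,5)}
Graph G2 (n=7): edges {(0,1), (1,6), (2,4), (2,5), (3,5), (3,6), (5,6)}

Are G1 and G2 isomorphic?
Yes, isomorphic

The graphs are isomorphic.
One valid mapping φ: V(G1) → V(G2): 0→5, 1→0, 2→2, 3→1, 4→6, 5→3, 6→4

Verify φ preserves adjacency — for each edge of G1, its image is an edge of G2:
  (0,2) → (φ(0),φ(2)) = (2,5) ∈ E(G2) ✓
  (0,4) → (φ(0),φ(4)) = (5,6) ∈ E(G2) ✓
  (0,5) → (φ(0),φ(5)) = (3,5) ∈ E(G2) ✓
  (1,3) → (φ(1),φ(3)) = (0,1) ∈ E(G2) ✓
  (2,6) → (φ(2),φ(6)) = (2,4) ∈ E(G2) ✓
  (3,4) → (φ(3),φ(4)) = (1,6) ∈ E(G2) ✓
  (4,5) → (φ(4),φ(5)) = (3,6) ∈ E(G2) ✓
All 7 edges of G1 map to edges of G2, and |E(G1)| = |E(G2)| = 7, so φ is a bijection on edges as well as vertices. Hence G1 ≅ G2.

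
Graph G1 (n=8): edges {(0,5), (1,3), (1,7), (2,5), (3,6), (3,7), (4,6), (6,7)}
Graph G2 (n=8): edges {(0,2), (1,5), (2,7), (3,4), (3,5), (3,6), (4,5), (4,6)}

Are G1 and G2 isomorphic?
Yes, isomorphic

The graphs are isomorphic.
One valid mapping φ: V(G1) → V(G2): 0→0, 1→6, 2→7, 3→3, 4→1, 5→2, 6→5, 7→4

Verify φ preserves adjacency — for each edge of G1, its image is an edge of G2:
  (0,5) → (φ(0),φ(5)) = (0,2) ∈ E(G2) ✓
  (1,3) → (φ(1),φ(3)) = (3,6) ∈ E(G2) ✓
  (1,7) → (φ(1),φ(7)) = (4,6) ∈ E(G2) ✓
  (2,5) → (φ(2),φ(5)) = (2,7) ∈ E(G2) ✓
  (3,6) → (φ(3),φ(6)) = (3,5) ∈ E(G2) ✓
  (3,7) → (φ(3),φ(7)) = (3,4) ∈ E(G2) ✓
  (4,6) → (φ(4),φ(6)) = (1,5) ∈ E(G2) ✓
  (6,7) → (φ(6),φ(7)) = (4,5) ∈ E(G2) ✓
All 8 edges of G1 map to edges of G2, and |E(G1)| = |E(G2)| = 8, so φ is a bijection on edges as well as vertices. Hence G1 ≅ G2.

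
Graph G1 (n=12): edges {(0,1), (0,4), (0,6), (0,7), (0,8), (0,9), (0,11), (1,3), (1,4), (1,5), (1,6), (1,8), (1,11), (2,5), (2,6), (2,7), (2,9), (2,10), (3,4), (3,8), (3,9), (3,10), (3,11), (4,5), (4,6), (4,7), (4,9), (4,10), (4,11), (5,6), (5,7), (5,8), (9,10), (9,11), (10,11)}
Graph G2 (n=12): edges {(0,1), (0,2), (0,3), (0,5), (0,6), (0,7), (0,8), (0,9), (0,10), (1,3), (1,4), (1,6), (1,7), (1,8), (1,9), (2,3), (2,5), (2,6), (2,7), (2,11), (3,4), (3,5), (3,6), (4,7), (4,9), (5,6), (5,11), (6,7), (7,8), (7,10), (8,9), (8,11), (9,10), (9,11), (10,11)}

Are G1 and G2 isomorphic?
Yes, isomorphic

The graphs are isomorphic.
One valid mapping φ: V(G1) → V(G2): 0→7, 1→1, 2→11, 3→3, 4→0, 5→9, 6→8, 7→10, 8→4, 9→2, 10→5, 11→6

Verify φ preserves adjacency — for each edge of G1, its image is an edge of G2:
  (0,1) → (φ(0),φ(1)) = (1,7) ∈ E(G2) ✓
  (0,4) → (φ(0),φ(4)) = (0,7) ∈ E(G2) ✓
  (0,6) → (φ(0),φ(6)) = (7,8) ∈ E(G2) ✓
  (0,7) → (φ(0),φ(7)) = (7,10) ∈ E(G2) ✓
  (0,8) → (φ(0),φ(8)) = (4,7) ∈ E(G2) ✓
  (0,9) → (φ(0),φ(9)) = (2,7) ∈ E(G2) ✓
  (0,11) → (φ(0),φ(11)) = (6,7) ∈ E(G2) ✓
  (1,3) → (φ(1),φ(3)) = (1,3) ∈ E(G2) ✓
  (1,4) → (φ(1),φ(4)) = (0,1) ∈ E(G2) ✓
  (1,5) → (φ(1),φ(5)) = (1,9) ∈ E(G2) ✓
  (1,6) → (φ(1),φ(6)) = (1,8) ∈ E(G2) ✓
  (1,8) → (φ(1),φ(8)) = (1,4) ∈ E(G2) ✓
  (1,11) → (φ(1),φ(11)) = (1,6) ∈ E(G2) ✓
  (2,5) → (φ(2),φ(5)) = (9,11) ∈ E(G2) ✓
  (2,6) → (φ(2),φ(6)) = (8,11) ∈ E(G2) ✓
  (2,7) → (φ(2),φ(7)) = (10,11) ∈ E(G2) ✓
  (2,9) → (φ(2),φ(9)) = (2,11) ∈ E(G2) ✓
  (2,10) → (φ(2),φ(10)) = (5,11) ∈ E(G2) ✓
  (3,4) → (φ(3),φ(4)) = (0,3) ∈ E(G2) ✓
  (3,8) → (φ(3),φ(8)) = (3,4) ∈ E(G2) ✓
  (3,9) → (φ(3),φ(9)) = (2,3) ∈ E(G2) ✓
  (3,10) → (φ(3),φ(10)) = (3,5) ∈ E(G2) ✓
  (3,11) → (φ(3),φ(11)) = (3,6) ∈ E(G2) ✓
  (4,5) → (φ(4),φ(5)) = (0,9) ∈ E(G2) ✓
  (4,6) → (φ(4),φ(6)) = (0,8) ∈ E(G2) ✓
  (4,7) → (φ(4),φ(7)) = (0,10) ∈ E(G2) ✓
  (4,9) → (φ(4),φ(9)) = (0,2) ∈ E(G2) ✓
  (4,10) → (φ(4),φ(10)) = (0,5) ∈ E(G2) ✓
  (4,11) → (φ(4),φ(11)) = (0,6) ∈ E(G2) ✓
  (5,6) → (φ(5),φ(6)) = (8,9) ∈ E(G2) ✓
  (5,7) → (φ(5),φ(7)) = (9,10) ∈ E(G2) ✓
  (5,8) → (φ(5),φ(8)) = (4,9) ∈ E(G2) ✓
  (9,10) → (φ(9),φ(10)) = (2,5) ∈ E(G2) ✓
  (9,11) → (φ(9),φ(11)) = (2,6) ∈ E(G2) ✓
  (10,11) → (φ(10),φ(11)) = (5,6) ∈ E(G2) ✓
All 35 edges of G1 map to edges of G2, and |E(G1)| = |E(G2)| = 35, so φ is a bijection on edges as well as vertices. Hence G1 ≅ G2.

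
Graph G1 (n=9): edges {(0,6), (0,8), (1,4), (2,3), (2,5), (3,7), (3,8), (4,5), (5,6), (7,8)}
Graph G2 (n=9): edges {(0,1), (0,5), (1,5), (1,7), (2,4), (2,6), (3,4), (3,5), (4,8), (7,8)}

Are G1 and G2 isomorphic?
Yes, isomorphic

The graphs are isomorphic.
One valid mapping φ: V(G1) → V(G2): 0→7, 1→6, 2→3, 3→5, 4→2, 5→4, 6→8, 7→0, 8→1

Verify φ preserves adjacency — for each edge of G1, its image is an edge of G2:
  (0,6) → (φ(0),φ(6)) = (7,8) ∈ E(G2) ✓
  (0,8) → (φ(0),φ(8)) = (1,7) ∈ E(G2) ✓
  (1,4) → (φ(1),φ(4)) = (2,6) ∈ E(G2) ✓
  (2,3) → (φ(2),φ(3)) = (3,5) ∈ E(G2) ✓
  (2,5) → (φ(2),φ(5)) = (3,4) ∈ E(G2) ✓
  (3,7) → (φ(3),φ(7)) = (0,5) ∈ E(G2) ✓
  (3,8) → (φ(3),φ(8)) = (1,5) ∈ E(G2) ✓
  (4,5) → (φ(4),φ(5)) = (2,4) ∈ E(G2) ✓
  (5,6) → (φ(5),φ(6)) = (4,8) ∈ E(G2) ✓
  (7,8) → (φ(7),φ(8)) = (0,1) ∈ E(G2) ✓
All 10 edges of G1 map to edges of G2, and |E(G1)| = |E(G2)| = 10, so φ is a bijection on edges as well as vertices. Hence G1 ≅ G2.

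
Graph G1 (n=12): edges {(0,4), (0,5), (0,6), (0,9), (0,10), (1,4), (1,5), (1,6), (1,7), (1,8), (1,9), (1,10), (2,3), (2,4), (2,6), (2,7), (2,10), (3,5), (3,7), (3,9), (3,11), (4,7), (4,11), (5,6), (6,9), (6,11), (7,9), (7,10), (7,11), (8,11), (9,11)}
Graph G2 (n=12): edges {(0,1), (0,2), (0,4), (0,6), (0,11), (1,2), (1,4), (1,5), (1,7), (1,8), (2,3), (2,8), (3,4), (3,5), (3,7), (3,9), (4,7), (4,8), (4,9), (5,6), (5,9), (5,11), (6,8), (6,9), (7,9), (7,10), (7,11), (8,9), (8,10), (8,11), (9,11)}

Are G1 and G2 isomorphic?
Yes, isomorphic

The graphs are isomorphic.
One valid mapping φ: V(G1) → V(G2): 0→0, 1→8, 2→5, 3→3, 4→11, 5→2, 6→1, 7→9, 8→10, 9→4, 10→6, 11→7

Verify φ preserves adjacency — for each edge of G1, its image is an edge of G2:
  (0,4) → (φ(0),φ(4)) = (0,11) ∈ E(G2) ✓
  (0,5) → (φ(0),φ(5)) = (0,2) ∈ E(G2) ✓
  (0,6) → (φ(0),φ(6)) = (0,1) ∈ E(G2) ✓
  (0,9) → (φ(0),φ(9)) = (0,4) ∈ E(G2) ✓
  (0,10) → (φ(0),φ(10)) = (0,6) ∈ E(G2) ✓
  (1,4) → (φ(1),φ(4)) = (8,11) ∈ E(G2) ✓
  (1,5) → (φ(1),φ(5)) = (2,8) ∈ E(G2) ✓
  (1,6) → (φ(1),φ(6)) = (1,8) ∈ E(G2) ✓
  (1,7) → (φ(1),φ(7)) = (8,9) ∈ E(G2) ✓
  (1,8) → (φ(1),φ(8)) = (8,10) ∈ E(G2) ✓
  (1,9) → (φ(1),φ(9)) = (4,8) ∈ E(G2) ✓
  (1,10) → (φ(1),φ(10)) = (6,8) ∈ E(G2) ✓
  (2,3) → (φ(2),φ(3)) = (3,5) ∈ E(G2) ✓
  (2,4) → (φ(2),φ(4)) = (5,11) ∈ E(G2) ✓
  (2,6) → (φ(2),φ(6)) = (1,5) ∈ E(G2) ✓
  (2,7) → (φ(2),φ(7)) = (5,9) ∈ E(G2) ✓
  (2,10) → (φ(2),φ(10)) = (5,6) ∈ E(G2) ✓
  (3,5) → (φ(3),φ(5)) = (2,3) ∈ E(G2) ✓
  (3,7) → (φ(3),φ(7)) = (3,9) ∈ E(G2) ✓
  (3,9) → (φ(3),φ(9)) = (3,4) ∈ E(G2) ✓
  (3,11) → (φ(3),φ(11)) = (3,7) ∈ E(G2) ✓
  (4,7) → (φ(4),φ(7)) = (9,11) ∈ E(G2) ✓
  (4,11) → (φ(4),φ(11)) = (7,11) ∈ E(G2) ✓
  (5,6) → (φ(5),φ(6)) = (1,2) ∈ E(G2) ✓
  (6,9) → (φ(6),φ(9)) = (1,4) ∈ E(G2) ✓
  (6,11) → (φ(6),φ(11)) = (1,7) ∈ E(G2) ✓
  (7,9) → (φ(7),φ(9)) = (4,9) ∈ E(G2) ✓
  (7,10) → (φ(7),φ(10)) = (6,9) ∈ E(G2) ✓
  (7,11) → (φ(7),φ(11)) = (7,9) ∈ E(G2) ✓
  (8,11) → (φ(8),φ(11)) = (7,10) ∈ E(G2) ✓
  (9,11) → (φ(9),φ(11)) = (4,7) ∈ E(G2) ✓
All 31 edges of G1 map to edges of G2, and |E(G1)| = |E(G2)| = 31, so φ is a bijection on edges as well as vertices. Hence G1 ≅ G2.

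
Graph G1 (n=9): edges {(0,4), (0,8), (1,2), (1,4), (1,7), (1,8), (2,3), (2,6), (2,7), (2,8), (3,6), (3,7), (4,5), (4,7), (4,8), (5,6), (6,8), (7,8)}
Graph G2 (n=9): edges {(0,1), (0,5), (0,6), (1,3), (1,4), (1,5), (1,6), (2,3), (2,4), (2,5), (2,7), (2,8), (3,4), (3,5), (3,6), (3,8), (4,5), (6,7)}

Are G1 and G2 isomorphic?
Yes, isomorphic

The graphs are isomorphic.
One valid mapping φ: V(G1) → V(G2): 0→8, 1→4, 2→1, 3→0, 4→2, 5→7, 6→6, 7→5, 8→3

Verify φ preserves adjacency — for each edge of G1, its image is an edge of G2:
  (0,4) → (φ(0),φ(4)) = (2,8) ∈ E(G2) ✓
  (0,8) → (φ(0),φ(8)) = (3,8) ∈ E(G2) ✓
  (1,2) → (φ(1),φ(2)) = (1,4) ∈ E(G2) ✓
  (1,4) → (φ(1),φ(4)) = (2,4) ∈ E(G2) ✓
  (1,7) → (φ(1),φ(7)) = (4,5) ∈ E(G2) ✓
  (1,8) → (φ(1),φ(8)) = (3,4) ∈ E(G2) ✓
  (2,3) → (φ(2),φ(3)) = (0,1) ∈ E(G2) ✓
  (2,6) → (φ(2),φ(6)) = (1,6) ∈ E(G2) ✓
  (2,7) → (φ(2),φ(7)) = (1,5) ∈ E(G2) ✓
  (2,8) → (φ(2),φ(8)) = (1,3) ∈ E(G2) ✓
  (3,6) → (φ(3),φ(6)) = (0,6) ∈ E(G2) ✓
  (3,7) → (φ(3),φ(7)) = (0,5) ∈ E(G2) ✓
  (4,5) → (φ(4),φ(5)) = (2,7) ∈ E(G2) ✓
  (4,7) → (φ(4),φ(7)) = (2,5) ∈ E(G2) ✓
  (4,8) → (φ(4),φ(8)) = (2,3) ∈ E(G2) ✓
  (5,6) → (φ(5),φ(6)) = (6,7) ∈ E(G2) ✓
  (6,8) → (φ(6),φ(8)) = (3,6) ∈ E(G2) ✓
  (7,8) → (φ(7),φ(8)) = (3,5) ∈ E(G2) ✓
All 18 edges of G1 map to edges of G2, and |E(G1)| = |E(G2)| = 18, so φ is a bijection on edges as well as vertices. Hence G1 ≅ G2.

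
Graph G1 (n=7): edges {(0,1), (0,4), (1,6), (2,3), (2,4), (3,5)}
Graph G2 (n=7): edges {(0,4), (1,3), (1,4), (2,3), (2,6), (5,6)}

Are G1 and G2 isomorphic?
Yes, isomorphic

The graphs are isomorphic.
One valid mapping φ: V(G1) → V(G2): 0→2, 1→6, 2→1, 3→4, 4→3, 5→0, 6→5

Verify φ preserves adjacency — for each edge of G1, its image is an edge of G2:
  (0,1) → (φ(0),φ(1)) = (2,6) ∈ E(G2) ✓
  (0,4) → (φ(0),φ(4)) = (2,3) ∈ E(G2) ✓
  (1,6) → (φ(1),φ(6)) = (5,6) ∈ E(G2) ✓
  (2,3) → (φ(2),φ(3)) = (1,4) ∈ E(G2) ✓
  (2,4) → (φ(2),φ(4)) = (1,3) ∈ E(G2) ✓
  (3,5) → (φ(3),φ(5)) = (0,4) ∈ E(G2) ✓
All 6 edges of G1 map to edges of G2, and |E(G1)| = |E(G2)| = 6, so φ is a bijection on edges as well as vertices. Hence G1 ≅ G2.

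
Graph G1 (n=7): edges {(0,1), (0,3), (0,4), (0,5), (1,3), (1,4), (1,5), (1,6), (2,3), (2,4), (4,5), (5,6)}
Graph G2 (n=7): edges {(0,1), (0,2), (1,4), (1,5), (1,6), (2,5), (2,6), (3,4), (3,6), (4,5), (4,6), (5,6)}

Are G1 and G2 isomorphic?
Yes, isomorphic

The graphs are isomorphic.
One valid mapping φ: V(G1) → V(G2): 0→5, 1→6, 2→0, 3→2, 4→1, 5→4, 6→3

Verify φ preserves adjacency — for each edge of G1, its image is an edge of G2:
  (0,1) → (φ(0),φ(1)) = (5,6) ∈ E(G2) ✓
  (0,3) → (φ(0),φ(3)) = (2,5) ∈ E(G2) ✓
  (0,4) → (φ(0),φ(4)) = (1,5) ∈ E(G2) ✓
  (0,5) → (φ(0),φ(5)) = (4,5) ∈ E(G2) ✓
  (1,3) → (φ(1),φ(3)) = (2,6) ∈ E(G2) ✓
  (1,4) → (φ(1),φ(4)) = (1,6) ∈ E(G2) ✓
  (1,5) → (φ(1),φ(5)) = (4,6) ∈ E(G2) ✓
  (1,6) → (φ(1),φ(6)) = (3,6) ∈ E(G2) ✓
  (2,3) → (φ(2),φ(3)) = (0,2) ∈ E(G2) ✓
  (2,4) → (φ(2),φ(4)) = (0,1) ∈ E(G2) ✓
  (4,5) → (φ(4),φ(5)) = (1,4) ∈ E(G2) ✓
  (5,6) → (φ(5),φ(6)) = (3,4) ∈ E(G2) ✓
All 12 edges of G1 map to edges of G2, and |E(G1)| = |E(G2)| = 12, so φ is a bijection on edges as well as vertices. Hence G1 ≅ G2.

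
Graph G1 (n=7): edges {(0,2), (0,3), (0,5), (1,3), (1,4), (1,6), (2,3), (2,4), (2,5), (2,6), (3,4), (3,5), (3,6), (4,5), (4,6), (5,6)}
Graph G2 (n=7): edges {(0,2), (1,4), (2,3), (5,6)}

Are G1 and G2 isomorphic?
No, not isomorphic

The graphs are NOT isomorphic.

Counting triangles (3-cliques): G1 has 16, G2 has 0.
Triangle count is an isomorphism invariant, so differing triangle counts rule out isomorphism.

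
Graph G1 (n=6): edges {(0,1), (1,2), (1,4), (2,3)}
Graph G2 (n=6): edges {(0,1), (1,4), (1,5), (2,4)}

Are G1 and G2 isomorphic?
Yes, isomorphic

The graphs are isomorphic.
One valid mapping φ: V(G1) → V(G2): 0→5, 1→1, 2→4, 3→2, 4→0, 5→3

Verify φ preserves adjacency — for each edge of G1, its image is an edge of G2:
  (0,1) → (φ(0),φ(1)) = (1,5) ∈ E(G2) ✓
  (1,2) → (φ(1),φ(2)) = (1,4) ∈ E(G2) ✓
  (1,4) → (φ(1),φ(4)) = (0,1) ∈ E(G2) ✓
  (2,3) → (φ(2),φ(3)) = (2,4) ∈ E(G2) ✓
All 4 edges of G1 map to edges of G2, and |E(G1)| = |E(G2)| = 4, so φ is a bijection on edges as well as vertices. Hence G1 ≅ G2.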